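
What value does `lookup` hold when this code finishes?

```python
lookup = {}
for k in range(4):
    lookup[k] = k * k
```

Let's trace through this code step by step.

Initialize: lookup = {}
Entering loop: for k in range(4):

After execution: lookup = {0: 0, 1: 1, 2: 4, 3: 9}
{0: 0, 1: 1, 2: 4, 3: 9}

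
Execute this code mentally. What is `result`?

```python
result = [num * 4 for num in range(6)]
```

Let's trace through this code step by step.

Initialize: result = [num * 4 for num in range(6)]

After execution: result = [0, 4, 8, 12, 16, 20]
[0, 4, 8, 12, 16, 20]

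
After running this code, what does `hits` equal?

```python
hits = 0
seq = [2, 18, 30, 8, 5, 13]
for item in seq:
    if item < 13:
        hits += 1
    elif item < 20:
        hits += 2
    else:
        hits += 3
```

Let's trace through this code step by step.

Initialize: hits = 0
Initialize: seq = [2, 18, 30, 8, 5, 13]
Entering loop: for item in seq:

After execution: hits = 10
10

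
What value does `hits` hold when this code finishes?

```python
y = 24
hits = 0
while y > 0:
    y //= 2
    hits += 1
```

Let's trace through this code step by step.

Initialize: y = 24
Initialize: hits = 0
Entering loop: while y > 0:

After execution: hits = 5
5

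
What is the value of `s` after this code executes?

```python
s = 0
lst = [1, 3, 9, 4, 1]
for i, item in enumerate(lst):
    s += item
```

Let's trace through this code step by step.

Initialize: s = 0
Initialize: lst = [1, 3, 9, 4, 1]
Entering loop: for i, item in enumerate(lst):

After execution: s = 18
18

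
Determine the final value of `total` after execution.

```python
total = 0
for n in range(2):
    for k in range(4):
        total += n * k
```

Let's trace through this code step by step.

Initialize: total = 0
Entering loop: for n in range(2):

After execution: total = 6
6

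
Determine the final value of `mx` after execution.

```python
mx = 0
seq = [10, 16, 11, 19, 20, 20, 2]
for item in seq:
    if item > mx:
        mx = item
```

Let's trace through this code step by step.

Initialize: mx = 0
Initialize: seq = [10, 16, 11, 19, 20, 20, 2]
Entering loop: for item in seq:

After execution: mx = 20
20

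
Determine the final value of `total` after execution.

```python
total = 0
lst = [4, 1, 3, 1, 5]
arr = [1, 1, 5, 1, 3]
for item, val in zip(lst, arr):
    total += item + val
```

Let's trace through this code step by step.

Initialize: total = 0
Initialize: lst = [4, 1, 3, 1, 5]
Initialize: arr = [1, 1, 5, 1, 3]
Entering loop: for item, val in zip(lst, arr):

After execution: total = 25
25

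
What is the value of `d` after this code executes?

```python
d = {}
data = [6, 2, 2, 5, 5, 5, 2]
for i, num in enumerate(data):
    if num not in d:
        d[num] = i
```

Let's trace through this code step by step.

Initialize: d = {}
Initialize: data = [6, 2, 2, 5, 5, 5, 2]
Entering loop: for i, num in enumerate(data):

After execution: d = {6: 0, 2: 1, 5: 3}
{6: 0, 2: 1, 5: 3}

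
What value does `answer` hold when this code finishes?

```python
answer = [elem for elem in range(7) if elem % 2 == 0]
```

Let's trace through this code step by step.

Initialize: answer = [elem for elem in range(7) if elem % 2 == 0]

After execution: answer = [0, 2, 4, 6]
[0, 2, 4, 6]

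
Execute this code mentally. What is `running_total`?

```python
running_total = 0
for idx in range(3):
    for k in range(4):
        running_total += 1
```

Let's trace through this code step by step.

Initialize: running_total = 0
Entering loop: for idx in range(3):

After execution: running_total = 12
12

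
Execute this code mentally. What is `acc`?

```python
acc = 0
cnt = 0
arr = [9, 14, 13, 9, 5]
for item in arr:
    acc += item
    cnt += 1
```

Let's trace through this code step by step.

Initialize: acc = 0
Initialize: cnt = 0
Initialize: arr = [9, 14, 13, 9, 5]
Entering loop: for item in arr:

After execution: acc = 50
50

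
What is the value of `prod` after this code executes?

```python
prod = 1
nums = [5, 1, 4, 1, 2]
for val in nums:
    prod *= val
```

Let's trace through this code step by step.

Initialize: prod = 1
Initialize: nums = [5, 1, 4, 1, 2]
Entering loop: for val in nums:

After execution: prod = 40
40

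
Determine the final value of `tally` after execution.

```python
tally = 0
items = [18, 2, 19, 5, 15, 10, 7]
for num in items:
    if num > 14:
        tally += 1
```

Let's trace through this code step by step.

Initialize: tally = 0
Initialize: items = [18, 2, 19, 5, 15, 10, 7]
Entering loop: for num in items:

After execution: tally = 3
3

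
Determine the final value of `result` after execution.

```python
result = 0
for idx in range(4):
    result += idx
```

Let's trace through this code step by step.

Initialize: result = 0
Entering loop: for idx in range(4):

After execution: result = 6
6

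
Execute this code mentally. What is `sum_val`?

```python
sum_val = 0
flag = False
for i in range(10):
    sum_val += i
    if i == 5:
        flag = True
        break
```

Let's trace through this code step by step.

Initialize: sum_val = 0
Initialize: flag = False
Entering loop: for i in range(10):

After execution: sum_val = 15
15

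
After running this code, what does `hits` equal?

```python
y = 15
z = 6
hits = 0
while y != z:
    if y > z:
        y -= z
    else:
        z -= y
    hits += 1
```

Let's trace through this code step by step.

Initialize: y = 15
Initialize: z = 6
Initialize: hits = 0
Entering loop: while y != z:

After execution: hits = 3
3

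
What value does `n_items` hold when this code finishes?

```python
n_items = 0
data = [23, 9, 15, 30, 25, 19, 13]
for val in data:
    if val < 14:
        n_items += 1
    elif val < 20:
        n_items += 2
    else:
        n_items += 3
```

Let's trace through this code step by step.

Initialize: n_items = 0
Initialize: data = [23, 9, 15, 30, 25, 19, 13]
Entering loop: for val in data:

After execution: n_items = 15
15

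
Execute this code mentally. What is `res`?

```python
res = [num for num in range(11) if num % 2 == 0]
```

Let's trace through this code step by step.

Initialize: res = [num for num in range(11) if num % 2 == 0]

After execution: res = [0, 2, 4, 6, 8, 10]
[0, 2, 4, 6, 8, 10]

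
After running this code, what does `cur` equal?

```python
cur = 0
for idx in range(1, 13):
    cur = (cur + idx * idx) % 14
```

Let's trace through this code step by step.

Initialize: cur = 0
Entering loop: for idx in range(1, 13):

After execution: cur = 6
6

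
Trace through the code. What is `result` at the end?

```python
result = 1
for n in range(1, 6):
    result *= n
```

Let's trace through this code step by step.

Initialize: result = 1
Entering loop: for n in range(1, 6):

After execution: result = 120
120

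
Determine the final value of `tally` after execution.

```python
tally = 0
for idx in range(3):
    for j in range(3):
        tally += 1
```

Let's trace through this code step by step.

Initialize: tally = 0
Entering loop: for idx in range(3):

After execution: tally = 9
9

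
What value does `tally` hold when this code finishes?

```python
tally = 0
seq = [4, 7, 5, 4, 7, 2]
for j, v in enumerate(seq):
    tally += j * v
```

Let's trace through this code step by step.

Initialize: tally = 0
Initialize: seq = [4, 7, 5, 4, 7, 2]
Entering loop: for j, v in enumerate(seq):

After execution: tally = 67
67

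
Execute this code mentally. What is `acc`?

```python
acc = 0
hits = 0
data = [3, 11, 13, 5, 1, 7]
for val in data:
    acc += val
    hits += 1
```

Let's trace through this code step by step.

Initialize: acc = 0
Initialize: hits = 0
Initialize: data = [3, 11, 13, 5, 1, 7]
Entering loop: for val in data:

After execution: acc = 40
40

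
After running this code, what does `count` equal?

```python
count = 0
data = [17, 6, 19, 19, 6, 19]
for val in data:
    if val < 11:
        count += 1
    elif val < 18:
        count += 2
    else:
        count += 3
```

Let's trace through this code step by step.

Initialize: count = 0
Initialize: data = [17, 6, 19, 19, 6, 19]
Entering loop: for val in data:

After execution: count = 13
13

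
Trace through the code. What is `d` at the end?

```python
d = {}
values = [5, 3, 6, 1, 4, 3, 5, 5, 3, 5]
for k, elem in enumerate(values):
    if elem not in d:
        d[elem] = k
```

Let's trace through this code step by step.

Initialize: d = {}
Initialize: values = [5, 3, 6, 1, 4, 3, 5, 5, 3, 5]
Entering loop: for k, elem in enumerate(values):

After execution: d = {5: 0, 3: 1, 6: 2, 1: 3, 4: 4}
{5: 0, 3: 1, 6: 2, 1: 3, 4: 4}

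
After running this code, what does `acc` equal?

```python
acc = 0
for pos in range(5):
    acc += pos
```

Let's trace through this code step by step.

Initialize: acc = 0
Entering loop: for pos in range(5):

After execution: acc = 10
10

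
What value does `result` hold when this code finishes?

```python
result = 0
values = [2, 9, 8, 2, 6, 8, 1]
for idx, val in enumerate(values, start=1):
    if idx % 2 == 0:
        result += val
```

Let's trace through this code step by step.

Initialize: result = 0
Initialize: values = [2, 9, 8, 2, 6, 8, 1]
Entering loop: for idx, val in enumerate(values, start=1):

After execution: result = 19
19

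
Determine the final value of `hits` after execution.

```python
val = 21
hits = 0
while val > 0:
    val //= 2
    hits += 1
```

Let's trace through this code step by step.

Initialize: val = 21
Initialize: hits = 0
Entering loop: while val > 0:

After execution: hits = 5
5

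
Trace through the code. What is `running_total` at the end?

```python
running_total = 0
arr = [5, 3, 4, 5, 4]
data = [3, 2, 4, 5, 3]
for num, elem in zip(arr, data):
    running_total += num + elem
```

Let's trace through this code step by step.

Initialize: running_total = 0
Initialize: arr = [5, 3, 4, 5, 4]
Initialize: data = [3, 2, 4, 5, 3]
Entering loop: for num, elem in zip(arr, data):

After execution: running_total = 38
38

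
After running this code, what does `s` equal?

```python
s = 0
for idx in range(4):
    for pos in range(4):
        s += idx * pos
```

Let's trace through this code step by step.

Initialize: s = 0
Entering loop: for idx in range(4):

After execution: s = 36
36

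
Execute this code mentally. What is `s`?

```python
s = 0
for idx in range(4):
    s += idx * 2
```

Let's trace through this code step by step.

Initialize: s = 0
Entering loop: for idx in range(4):

After execution: s = 12
12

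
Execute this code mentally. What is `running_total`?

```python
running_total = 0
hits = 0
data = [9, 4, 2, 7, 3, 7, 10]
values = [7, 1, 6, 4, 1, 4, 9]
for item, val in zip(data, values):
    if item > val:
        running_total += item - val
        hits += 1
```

Let's trace through this code step by step.

Initialize: running_total = 0
Initialize: hits = 0
Initialize: data = [9, 4, 2, 7, 3, 7, 10]
Initialize: values = [7, 1, 6, 4, 1, 4, 9]
Entering loop: for item, val in zip(data, values):

After execution: running_total = 14
14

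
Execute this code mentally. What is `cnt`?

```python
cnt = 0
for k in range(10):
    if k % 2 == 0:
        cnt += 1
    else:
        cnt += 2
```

Let's trace through this code step by step.

Initialize: cnt = 0
Entering loop: for k in range(10):

After execution: cnt = 15
15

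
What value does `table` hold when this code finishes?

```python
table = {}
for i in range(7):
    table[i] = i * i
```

Let's trace through this code step by step.

Initialize: table = {}
Entering loop: for i in range(7):

After execution: table = {0: 0, 1: 1, 2: 4, 3: 9, 4: 16, 5: 25, 6: 36}
{0: 0, 1: 1, 2: 4, 3: 9, 4: 16, 5: 25, 6: 36}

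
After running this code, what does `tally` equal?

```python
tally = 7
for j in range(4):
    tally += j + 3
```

Let's trace through this code step by step.

Initialize: tally = 7
Entering loop: for j in range(4):

After execution: tally = 25
25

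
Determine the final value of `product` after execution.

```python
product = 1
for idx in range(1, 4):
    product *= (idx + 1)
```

Let's trace through this code step by step.

Initialize: product = 1
Entering loop: for idx in range(1, 4):

After execution: product = 24
24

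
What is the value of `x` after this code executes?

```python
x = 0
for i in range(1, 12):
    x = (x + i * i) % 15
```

Let's trace through this code step by step.

Initialize: x = 0
Entering loop: for i in range(1, 12):

After execution: x = 11
11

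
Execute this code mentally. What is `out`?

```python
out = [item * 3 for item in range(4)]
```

Let's trace through this code step by step.

Initialize: out = [item * 3 for item in range(4)]

After execution: out = [0, 3, 6, 9]
[0, 3, 6, 9]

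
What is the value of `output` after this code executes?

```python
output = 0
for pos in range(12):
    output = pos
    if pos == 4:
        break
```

Let's trace through this code step by step.

Initialize: output = 0
Entering loop: for pos in range(12):

After execution: output = 4
4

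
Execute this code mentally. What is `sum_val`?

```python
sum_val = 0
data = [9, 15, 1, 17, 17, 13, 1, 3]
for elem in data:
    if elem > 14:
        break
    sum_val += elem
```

Let's trace through this code step by step.

Initialize: sum_val = 0
Initialize: data = [9, 15, 1, 17, 17, 13, 1, 3]
Entering loop: for elem in data:

After execution: sum_val = 9
9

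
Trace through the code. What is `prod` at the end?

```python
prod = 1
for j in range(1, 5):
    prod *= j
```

Let's trace through this code step by step.

Initialize: prod = 1
Entering loop: for j in range(1, 5):

After execution: prod = 24
24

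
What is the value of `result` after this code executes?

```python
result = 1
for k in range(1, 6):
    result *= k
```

Let's trace through this code step by step.

Initialize: result = 1
Entering loop: for k in range(1, 6):

After execution: result = 120
120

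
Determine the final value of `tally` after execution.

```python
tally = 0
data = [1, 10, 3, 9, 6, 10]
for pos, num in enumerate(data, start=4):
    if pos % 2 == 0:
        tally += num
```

Let's trace through this code step by step.

Initialize: tally = 0
Initialize: data = [1, 10, 3, 9, 6, 10]
Entering loop: for pos, num in enumerate(data, start=4):

After execution: tally = 10
10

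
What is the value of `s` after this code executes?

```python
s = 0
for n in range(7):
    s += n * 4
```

Let's trace through this code step by step.

Initialize: s = 0
Entering loop: for n in range(7):

After execution: s = 84
84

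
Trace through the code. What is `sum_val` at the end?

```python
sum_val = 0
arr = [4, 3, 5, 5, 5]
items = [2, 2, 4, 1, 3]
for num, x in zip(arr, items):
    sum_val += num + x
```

Let's trace through this code step by step.

Initialize: sum_val = 0
Initialize: arr = [4, 3, 5, 5, 5]
Initialize: items = [2, 2, 4, 1, 3]
Entering loop: for num, x in zip(arr, items):

After execution: sum_val = 34
34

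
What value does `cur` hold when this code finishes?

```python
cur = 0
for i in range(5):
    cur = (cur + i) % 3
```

Let's trace through this code step by step.

Initialize: cur = 0
Entering loop: for i in range(5):

After execution: cur = 1
1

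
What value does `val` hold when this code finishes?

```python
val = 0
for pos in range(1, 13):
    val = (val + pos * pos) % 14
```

Let's trace through this code step by step.

Initialize: val = 0
Entering loop: for pos in range(1, 13):

After execution: val = 6
6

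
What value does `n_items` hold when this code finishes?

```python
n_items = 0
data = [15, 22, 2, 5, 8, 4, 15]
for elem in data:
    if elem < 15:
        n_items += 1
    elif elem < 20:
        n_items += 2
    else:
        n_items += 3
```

Let's trace through this code step by step.

Initialize: n_items = 0
Initialize: data = [15, 22, 2, 5, 8, 4, 15]
Entering loop: for elem in data:

After execution: n_items = 11
11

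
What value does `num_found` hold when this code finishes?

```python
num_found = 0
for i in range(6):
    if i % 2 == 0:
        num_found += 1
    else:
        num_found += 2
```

Let's trace through this code step by step.

Initialize: num_found = 0
Entering loop: for i in range(6):

After execution: num_found = 9
9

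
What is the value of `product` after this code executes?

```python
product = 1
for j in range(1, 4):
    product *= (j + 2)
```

Let's trace through this code step by step.

Initialize: product = 1
Entering loop: for j in range(1, 4):

After execution: product = 60
60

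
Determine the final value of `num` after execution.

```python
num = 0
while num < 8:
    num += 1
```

Let's trace through this code step by step.

Initialize: num = 0
Entering loop: while num < 8:

After execution: num = 8
8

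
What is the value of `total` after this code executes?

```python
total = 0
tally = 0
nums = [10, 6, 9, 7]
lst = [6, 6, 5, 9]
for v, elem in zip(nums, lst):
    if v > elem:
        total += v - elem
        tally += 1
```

Let's trace through this code step by step.

Initialize: total = 0
Initialize: tally = 0
Initialize: nums = [10, 6, 9, 7]
Initialize: lst = [6, 6, 5, 9]
Entering loop: for v, elem in zip(nums, lst):

After execution: total = 8
8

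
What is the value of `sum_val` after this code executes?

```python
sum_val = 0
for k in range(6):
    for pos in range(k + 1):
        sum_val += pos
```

Let's trace through this code step by step.

Initialize: sum_val = 0
Entering loop: for k in range(6):

After execution: sum_val = 35
35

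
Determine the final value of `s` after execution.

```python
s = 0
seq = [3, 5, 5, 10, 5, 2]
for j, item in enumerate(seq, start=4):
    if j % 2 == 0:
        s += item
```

Let's trace through this code step by step.

Initialize: s = 0
Initialize: seq = [3, 5, 5, 10, 5, 2]
Entering loop: for j, item in enumerate(seq, start=4):

After execution: s = 13
13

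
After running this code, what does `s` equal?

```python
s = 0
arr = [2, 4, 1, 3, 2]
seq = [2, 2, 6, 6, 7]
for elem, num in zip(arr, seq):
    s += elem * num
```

Let's trace through this code step by step.

Initialize: s = 0
Initialize: arr = [2, 4, 1, 3, 2]
Initialize: seq = [2, 2, 6, 6, 7]
Entering loop: for elem, num in zip(arr, seq):

After execution: s = 50
50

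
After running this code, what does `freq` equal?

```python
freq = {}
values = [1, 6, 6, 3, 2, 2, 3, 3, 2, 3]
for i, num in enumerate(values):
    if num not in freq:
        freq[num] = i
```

Let's trace through this code step by step.

Initialize: freq = {}
Initialize: values = [1, 6, 6, 3, 2, 2, 3, 3, 2, 3]
Entering loop: for i, num in enumerate(values):

After execution: freq = {1: 0, 6: 1, 3: 3, 2: 4}
{1: 0, 6: 1, 3: 3, 2: 4}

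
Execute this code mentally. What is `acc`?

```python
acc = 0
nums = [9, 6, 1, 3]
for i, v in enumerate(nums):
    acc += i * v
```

Let's trace through this code step by step.

Initialize: acc = 0
Initialize: nums = [9, 6, 1, 3]
Entering loop: for i, v in enumerate(nums):

After execution: acc = 17
17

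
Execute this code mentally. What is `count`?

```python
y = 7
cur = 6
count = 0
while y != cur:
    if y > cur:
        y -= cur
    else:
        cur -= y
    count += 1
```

Let's trace through this code step by step.

Initialize: y = 7
Initialize: cur = 6
Initialize: count = 0
Entering loop: while y != cur:

After execution: count = 6
6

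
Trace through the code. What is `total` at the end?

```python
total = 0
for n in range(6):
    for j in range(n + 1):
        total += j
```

Let's trace through this code step by step.

Initialize: total = 0
Entering loop: for n in range(6):

After execution: total = 35
35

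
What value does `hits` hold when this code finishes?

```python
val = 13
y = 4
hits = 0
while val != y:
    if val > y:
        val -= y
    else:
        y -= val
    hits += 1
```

Let's trace through this code step by step.

Initialize: val = 13
Initialize: y = 4
Initialize: hits = 0
Entering loop: while val != y:

After execution: hits = 6
6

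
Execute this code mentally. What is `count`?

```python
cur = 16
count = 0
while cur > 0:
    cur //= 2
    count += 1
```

Let's trace through this code step by step.

Initialize: cur = 16
Initialize: count = 0
Entering loop: while cur > 0:

After execution: count = 5
5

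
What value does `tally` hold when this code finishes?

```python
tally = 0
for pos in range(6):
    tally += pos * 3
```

Let's trace through this code step by step.

Initialize: tally = 0
Entering loop: for pos in range(6):

After execution: tally = 45
45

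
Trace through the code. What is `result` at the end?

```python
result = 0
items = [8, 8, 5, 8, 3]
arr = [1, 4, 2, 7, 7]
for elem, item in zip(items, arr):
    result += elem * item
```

Let's trace through this code step by step.

Initialize: result = 0
Initialize: items = [8, 8, 5, 8, 3]
Initialize: arr = [1, 4, 2, 7, 7]
Entering loop: for elem, item in zip(items, arr):

After execution: result = 127
127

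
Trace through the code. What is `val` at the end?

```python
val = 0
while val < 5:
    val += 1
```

Let's trace through this code step by step.

Initialize: val = 0
Entering loop: while val < 5:

After execution: val = 5
5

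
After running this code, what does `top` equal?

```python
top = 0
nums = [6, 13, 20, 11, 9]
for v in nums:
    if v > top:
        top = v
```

Let's trace through this code step by step.

Initialize: top = 0
Initialize: nums = [6, 13, 20, 11, 9]
Entering loop: for v in nums:

After execution: top = 20
20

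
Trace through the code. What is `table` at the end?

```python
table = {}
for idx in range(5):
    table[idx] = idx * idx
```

Let's trace through this code step by step.

Initialize: table = {}
Entering loop: for idx in range(5):

After execution: table = {0: 0, 1: 1, 2: 4, 3: 9, 4: 16}
{0: 0, 1: 1, 2: 4, 3: 9, 4: 16}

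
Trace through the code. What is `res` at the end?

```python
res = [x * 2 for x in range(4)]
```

Let's trace through this code step by step.

Initialize: res = [x * 2 for x in range(4)]

After execution: res = [0, 2, 4, 6]
[0, 2, 4, 6]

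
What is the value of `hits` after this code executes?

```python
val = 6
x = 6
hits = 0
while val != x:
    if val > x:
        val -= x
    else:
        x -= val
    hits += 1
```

Let's trace through this code step by step.

Initialize: val = 6
Initialize: x = 6
Initialize: hits = 0
Entering loop: while val != x:

After execution: hits = 0
0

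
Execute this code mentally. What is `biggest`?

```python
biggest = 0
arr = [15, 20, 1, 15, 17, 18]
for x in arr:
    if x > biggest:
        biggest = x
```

Let's trace through this code step by step.

Initialize: biggest = 0
Initialize: arr = [15, 20, 1, 15, 17, 18]
Entering loop: for x in arr:

After execution: biggest = 20
20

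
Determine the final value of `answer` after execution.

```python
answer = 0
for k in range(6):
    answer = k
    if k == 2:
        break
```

Let's trace through this code step by step.

Initialize: answer = 0
Entering loop: for k in range(6):

After execution: answer = 2
2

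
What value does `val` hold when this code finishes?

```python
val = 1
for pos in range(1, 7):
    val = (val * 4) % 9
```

Let's trace through this code step by step.

Initialize: val = 1
Entering loop: for pos in range(1, 7):

After execution: val = 1
1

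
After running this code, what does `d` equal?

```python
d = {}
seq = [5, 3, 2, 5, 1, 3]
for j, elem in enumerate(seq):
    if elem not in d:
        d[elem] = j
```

Let's trace through this code step by step.

Initialize: d = {}
Initialize: seq = [5, 3, 2, 5, 1, 3]
Entering loop: for j, elem in enumerate(seq):

After execution: d = {5: 0, 3: 1, 2: 2, 1: 4}
{5: 0, 3: 1, 2: 2, 1: 4}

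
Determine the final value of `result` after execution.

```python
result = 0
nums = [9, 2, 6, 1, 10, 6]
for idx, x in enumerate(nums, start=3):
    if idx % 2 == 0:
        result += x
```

Let's trace through this code step by step.

Initialize: result = 0
Initialize: nums = [9, 2, 6, 1, 10, 6]
Entering loop: for idx, x in enumerate(nums, start=3):

After execution: result = 9
9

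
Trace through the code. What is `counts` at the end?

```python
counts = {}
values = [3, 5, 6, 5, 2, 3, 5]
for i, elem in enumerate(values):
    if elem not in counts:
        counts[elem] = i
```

Let's trace through this code step by step.

Initialize: counts = {}
Initialize: values = [3, 5, 6, 5, 2, 3, 5]
Entering loop: for i, elem in enumerate(values):

After execution: counts = {3: 0, 5: 1, 6: 2, 2: 4}
{3: 0, 5: 1, 6: 2, 2: 4}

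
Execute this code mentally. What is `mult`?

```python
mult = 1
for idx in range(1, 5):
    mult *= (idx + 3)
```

Let's trace through this code step by step.

Initialize: mult = 1
Entering loop: for idx in range(1, 5):

After execution: mult = 840
840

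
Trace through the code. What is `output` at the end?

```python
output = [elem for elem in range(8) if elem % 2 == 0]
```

Let's trace through this code step by step.

Initialize: output = [elem for elem in range(8) if elem % 2 == 0]

After execution: output = [0, 2, 4, 6]
[0, 2, 4, 6]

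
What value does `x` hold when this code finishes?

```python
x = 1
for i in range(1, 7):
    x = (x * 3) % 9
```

Let's trace through this code step by step.

Initialize: x = 1
Entering loop: for i in range(1, 7):

After execution: x = 0
0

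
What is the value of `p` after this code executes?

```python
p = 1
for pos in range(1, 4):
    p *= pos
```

Let's trace through this code step by step.

Initialize: p = 1
Entering loop: for pos in range(1, 4):

After execution: p = 6
6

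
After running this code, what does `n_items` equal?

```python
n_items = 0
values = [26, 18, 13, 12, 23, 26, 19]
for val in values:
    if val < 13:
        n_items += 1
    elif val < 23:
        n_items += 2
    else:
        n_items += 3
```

Let's trace through this code step by step.

Initialize: n_items = 0
Initialize: values = [26, 18, 13, 12, 23, 26, 19]
Entering loop: for val in values:

After execution: n_items = 16
16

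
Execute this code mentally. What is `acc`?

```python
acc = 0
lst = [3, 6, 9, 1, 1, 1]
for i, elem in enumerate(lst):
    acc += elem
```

Let's trace through this code step by step.

Initialize: acc = 0
Initialize: lst = [3, 6, 9, 1, 1, 1]
Entering loop: for i, elem in enumerate(lst):

After execution: acc = 21
21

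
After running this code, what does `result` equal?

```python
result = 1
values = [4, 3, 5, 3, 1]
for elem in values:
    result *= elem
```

Let's trace through this code step by step.

Initialize: result = 1
Initialize: values = [4, 3, 5, 3, 1]
Entering loop: for elem in values:

After execution: result = 180
180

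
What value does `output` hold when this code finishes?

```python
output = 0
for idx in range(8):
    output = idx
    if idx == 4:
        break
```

Let's trace through this code step by step.

Initialize: output = 0
Entering loop: for idx in range(8):

After execution: output = 4
4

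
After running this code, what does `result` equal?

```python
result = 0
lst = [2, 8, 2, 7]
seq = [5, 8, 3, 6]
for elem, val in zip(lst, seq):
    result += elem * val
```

Let's trace through this code step by step.

Initialize: result = 0
Initialize: lst = [2, 8, 2, 7]
Initialize: seq = [5, 8, 3, 6]
Entering loop: for elem, val in zip(lst, seq):

After execution: result = 122
122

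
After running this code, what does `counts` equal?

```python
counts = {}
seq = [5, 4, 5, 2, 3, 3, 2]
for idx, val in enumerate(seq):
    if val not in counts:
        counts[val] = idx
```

Let's trace through this code step by step.

Initialize: counts = {}
Initialize: seq = [5, 4, 5, 2, 3, 3, 2]
Entering loop: for idx, val in enumerate(seq):

After execution: counts = {5: 0, 4: 1, 2: 3, 3: 4}
{5: 0, 4: 1, 2: 3, 3: 4}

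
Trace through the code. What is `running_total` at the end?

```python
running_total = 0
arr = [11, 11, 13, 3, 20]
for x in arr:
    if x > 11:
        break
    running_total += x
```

Let's trace through this code step by step.

Initialize: running_total = 0
Initialize: arr = [11, 11, 13, 3, 20]
Entering loop: for x in arr:

After execution: running_total = 22
22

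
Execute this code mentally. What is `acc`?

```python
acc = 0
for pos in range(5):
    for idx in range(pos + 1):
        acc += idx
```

Let's trace through this code step by step.

Initialize: acc = 0
Entering loop: for pos in range(5):

After execution: acc = 20
20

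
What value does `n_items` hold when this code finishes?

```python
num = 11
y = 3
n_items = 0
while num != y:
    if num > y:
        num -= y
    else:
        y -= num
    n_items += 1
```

Let's trace through this code step by step.

Initialize: num = 11
Initialize: y = 3
Initialize: n_items = 0
Entering loop: while num != y:

After execution: n_items = 5
5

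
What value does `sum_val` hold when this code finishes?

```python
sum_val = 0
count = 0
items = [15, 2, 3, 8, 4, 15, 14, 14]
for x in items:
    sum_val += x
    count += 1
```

Let's trace through this code step by step.

Initialize: sum_val = 0
Initialize: count = 0
Initialize: items = [15, 2, 3, 8, 4, 15, 14, 14]
Entering loop: for x in items:

After execution: sum_val = 75
75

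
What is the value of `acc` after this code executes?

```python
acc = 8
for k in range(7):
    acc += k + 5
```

Let's trace through this code step by step.

Initialize: acc = 8
Entering loop: for k in range(7):

After execution: acc = 64
64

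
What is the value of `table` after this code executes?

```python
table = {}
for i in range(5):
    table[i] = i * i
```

Let's trace through this code step by step.

Initialize: table = {}
Entering loop: for i in range(5):

After execution: table = {0: 0, 1: 1, 2: 4, 3: 9, 4: 16}
{0: 0, 1: 1, 2: 4, 3: 9, 4: 16}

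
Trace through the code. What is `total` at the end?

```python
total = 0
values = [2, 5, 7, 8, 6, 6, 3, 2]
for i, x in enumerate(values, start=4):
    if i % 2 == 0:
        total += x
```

Let's trace through this code step by step.

Initialize: total = 0
Initialize: values = [2, 5, 7, 8, 6, 6, 3, 2]
Entering loop: for i, x in enumerate(values, start=4):

After execution: total = 18
18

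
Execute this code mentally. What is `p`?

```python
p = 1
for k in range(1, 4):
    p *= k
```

Let's trace through this code step by step.

Initialize: p = 1
Entering loop: for k in range(1, 4):

After execution: p = 6
6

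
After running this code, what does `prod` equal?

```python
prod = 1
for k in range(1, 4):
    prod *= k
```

Let's trace through this code step by step.

Initialize: prod = 1
Entering loop: for k in range(1, 4):

After execution: prod = 6
6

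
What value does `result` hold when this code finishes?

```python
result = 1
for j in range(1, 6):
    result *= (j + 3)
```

Let's trace through this code step by step.

Initialize: result = 1
Entering loop: for j in range(1, 6):

After execution: result = 6720
6720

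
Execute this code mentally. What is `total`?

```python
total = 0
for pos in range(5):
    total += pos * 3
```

Let's trace through this code step by step.

Initialize: total = 0
Entering loop: for pos in range(5):

After execution: total = 30
30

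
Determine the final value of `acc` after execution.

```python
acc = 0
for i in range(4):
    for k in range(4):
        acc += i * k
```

Let's trace through this code step by step.

Initialize: acc = 0
Entering loop: for i in range(4):

After execution: acc = 36
36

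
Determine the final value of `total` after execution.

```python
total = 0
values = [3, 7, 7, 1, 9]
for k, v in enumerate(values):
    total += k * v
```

Let's trace through this code step by step.

Initialize: total = 0
Initialize: values = [3, 7, 7, 1, 9]
Entering loop: for k, v in enumerate(values):

After execution: total = 60
60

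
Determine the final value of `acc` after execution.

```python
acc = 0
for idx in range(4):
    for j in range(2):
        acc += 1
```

Let's trace through this code step by step.

Initialize: acc = 0
Entering loop: for idx in range(4):

After execution: acc = 8
8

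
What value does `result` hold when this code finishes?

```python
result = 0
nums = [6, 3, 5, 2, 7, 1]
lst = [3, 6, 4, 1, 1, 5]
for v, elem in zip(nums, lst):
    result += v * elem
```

Let's trace through this code step by step.

Initialize: result = 0
Initialize: nums = [6, 3, 5, 2, 7, 1]
Initialize: lst = [3, 6, 4, 1, 1, 5]
Entering loop: for v, elem in zip(nums, lst):

After execution: result = 70
70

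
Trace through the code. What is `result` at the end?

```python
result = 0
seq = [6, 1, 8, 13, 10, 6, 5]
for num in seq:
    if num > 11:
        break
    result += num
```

Let's trace through this code step by step.

Initialize: result = 0
Initialize: seq = [6, 1, 8, 13, 10, 6, 5]
Entering loop: for num in seq:

After execution: result = 15
15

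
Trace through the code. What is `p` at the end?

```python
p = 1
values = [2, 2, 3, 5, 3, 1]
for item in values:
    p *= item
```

Let's trace through this code step by step.

Initialize: p = 1
Initialize: values = [2, 2, 3, 5, 3, 1]
Entering loop: for item in values:

After execution: p = 180
180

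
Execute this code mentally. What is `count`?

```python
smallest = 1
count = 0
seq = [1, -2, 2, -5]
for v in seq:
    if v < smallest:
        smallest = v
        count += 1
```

Let's trace through this code step by step.

Initialize: smallest = 1
Initialize: count = 0
Initialize: seq = [1, -2, 2, -5]
Entering loop: for v in seq:

After execution: count = 2
2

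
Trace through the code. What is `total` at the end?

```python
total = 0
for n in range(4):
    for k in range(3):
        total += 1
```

Let's trace through this code step by step.

Initialize: total = 0
Entering loop: for n in range(4):

After execution: total = 12
12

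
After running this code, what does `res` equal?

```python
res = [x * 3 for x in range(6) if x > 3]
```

Let's trace through this code step by step.

Initialize: res = [x * 3 for x in range(6) if x > 3]

After execution: res = [12, 15]
[12, 15]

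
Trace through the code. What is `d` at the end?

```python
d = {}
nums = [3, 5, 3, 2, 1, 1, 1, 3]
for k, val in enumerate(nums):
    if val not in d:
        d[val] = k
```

Let's trace through this code step by step.

Initialize: d = {}
Initialize: nums = [3, 5, 3, 2, 1, 1, 1, 3]
Entering loop: for k, val in enumerate(nums):

After execution: d = {3: 0, 5: 1, 2: 3, 1: 4}
{3: 0, 5: 1, 2: 3, 1: 4}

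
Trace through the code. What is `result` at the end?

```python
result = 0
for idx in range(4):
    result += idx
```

Let's trace through this code step by step.

Initialize: result = 0
Entering loop: for idx in range(4):

After execution: result = 6
6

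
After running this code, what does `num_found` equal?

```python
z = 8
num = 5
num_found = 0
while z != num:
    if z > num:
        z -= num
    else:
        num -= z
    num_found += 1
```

Let's trace through this code step by step.

Initialize: z = 8
Initialize: num = 5
Initialize: num_found = 0
Entering loop: while z != num:

After execution: num_found = 4
4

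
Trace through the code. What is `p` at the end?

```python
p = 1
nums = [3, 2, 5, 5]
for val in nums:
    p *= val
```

Let's trace through this code step by step.

Initialize: p = 1
Initialize: nums = [3, 2, 5, 5]
Entering loop: for val in nums:

After execution: p = 150
150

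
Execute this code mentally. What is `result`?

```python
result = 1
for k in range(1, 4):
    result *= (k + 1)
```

Let's trace through this code step by step.

Initialize: result = 1
Entering loop: for k in range(1, 4):

After execution: result = 24
24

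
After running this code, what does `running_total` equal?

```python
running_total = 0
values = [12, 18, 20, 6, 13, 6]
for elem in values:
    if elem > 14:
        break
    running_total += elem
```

Let's trace through this code step by step.

Initialize: running_total = 0
Initialize: values = [12, 18, 20, 6, 13, 6]
Entering loop: for elem in values:

After execution: running_total = 12
12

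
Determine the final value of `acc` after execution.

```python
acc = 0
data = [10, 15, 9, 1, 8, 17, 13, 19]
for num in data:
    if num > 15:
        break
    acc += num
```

Let's trace through this code step by step.

Initialize: acc = 0
Initialize: data = [10, 15, 9, 1, 8, 17, 13, 19]
Entering loop: for num in data:

After execution: acc = 43
43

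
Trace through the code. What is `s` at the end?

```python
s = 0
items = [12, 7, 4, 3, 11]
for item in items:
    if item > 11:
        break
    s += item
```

Let's trace through this code step by step.

Initialize: s = 0
Initialize: items = [12, 7, 4, 3, 11]
Entering loop: for item in items:

After execution: s = 0
0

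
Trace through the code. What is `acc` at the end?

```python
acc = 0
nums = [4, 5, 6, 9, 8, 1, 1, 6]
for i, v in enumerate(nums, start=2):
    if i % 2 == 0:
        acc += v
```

Let's trace through this code step by step.

Initialize: acc = 0
Initialize: nums = [4, 5, 6, 9, 8, 1, 1, 6]
Entering loop: for i, v in enumerate(nums, start=2):

After execution: acc = 19
19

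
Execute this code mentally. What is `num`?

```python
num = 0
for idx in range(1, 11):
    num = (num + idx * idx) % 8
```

Let's trace through this code step by step.

Initialize: num = 0
Entering loop: for idx in range(1, 11):

After execution: num = 1
1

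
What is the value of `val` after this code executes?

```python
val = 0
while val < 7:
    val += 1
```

Let's trace through this code step by step.

Initialize: val = 0
Entering loop: while val < 7:

After execution: val = 7
7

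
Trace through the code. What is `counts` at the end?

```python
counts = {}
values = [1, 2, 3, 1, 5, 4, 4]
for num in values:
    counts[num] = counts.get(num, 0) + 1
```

Let's trace through this code step by step.

Initialize: counts = {}
Initialize: values = [1, 2, 3, 1, 5, 4, 4]
Entering loop: for num in values:

After execution: counts = {1: 2, 2: 1, 3: 1, 5: 1, 4: 2}
{1: 2, 2: 1, 3: 1, 5: 1, 4: 2}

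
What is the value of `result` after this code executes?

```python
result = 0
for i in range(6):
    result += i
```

Let's trace through this code step by step.

Initialize: result = 0
Entering loop: for i in range(6):

After execution: result = 15
15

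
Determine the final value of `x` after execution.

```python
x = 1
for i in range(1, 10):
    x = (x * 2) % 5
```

Let's trace through this code step by step.

Initialize: x = 1
Entering loop: for i in range(1, 10):

After execution: x = 2
2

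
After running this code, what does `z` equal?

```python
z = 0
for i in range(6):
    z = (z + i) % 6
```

Let's trace through this code step by step.

Initialize: z = 0
Entering loop: for i in range(6):

After execution: z = 3
3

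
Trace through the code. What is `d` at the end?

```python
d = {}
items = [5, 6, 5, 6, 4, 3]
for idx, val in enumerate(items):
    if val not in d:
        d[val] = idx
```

Let's trace through this code step by step.

Initialize: d = {}
Initialize: items = [5, 6, 5, 6, 4, 3]
Entering loop: for idx, val in enumerate(items):

After execution: d = {5: 0, 6: 1, 4: 4, 3: 5}
{5: 0, 6: 1, 4: 4, 3: 5}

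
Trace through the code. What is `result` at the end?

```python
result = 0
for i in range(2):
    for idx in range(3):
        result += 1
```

Let's trace through this code step by step.

Initialize: result = 0
Entering loop: for i in range(2):

After execution: result = 6
6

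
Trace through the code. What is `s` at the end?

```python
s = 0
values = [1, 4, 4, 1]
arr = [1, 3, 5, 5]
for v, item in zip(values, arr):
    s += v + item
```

Let's trace through this code step by step.

Initialize: s = 0
Initialize: values = [1, 4, 4, 1]
Initialize: arr = [1, 3, 5, 5]
Entering loop: for v, item in zip(values, arr):

After execution: s = 24
24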